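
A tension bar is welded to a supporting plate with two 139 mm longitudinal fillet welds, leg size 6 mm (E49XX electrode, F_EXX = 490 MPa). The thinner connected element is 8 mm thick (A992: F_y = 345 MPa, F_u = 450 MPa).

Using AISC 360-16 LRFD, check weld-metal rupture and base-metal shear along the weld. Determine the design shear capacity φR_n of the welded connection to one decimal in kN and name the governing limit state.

Weld metal: throat = 0.707×6 = 4.242 mm, L = 2×139 = 278 mm. φR_n = 0.75 × 0.6 × 490 × 4.242 × 278 = 260.0 kN.
Base metal shear (8 mm plate): yield φR_n = 1.0×0.6×345×8×278 = 460.4 kN; rupture φR_n = 0.75×0.6×450×8×278 = 450.4 kN; take 450.4 kN (rupture).
Governing: min(260.0, 450.4) = 260.0 kN → weld metal.

260.0 kN (weld metal governs)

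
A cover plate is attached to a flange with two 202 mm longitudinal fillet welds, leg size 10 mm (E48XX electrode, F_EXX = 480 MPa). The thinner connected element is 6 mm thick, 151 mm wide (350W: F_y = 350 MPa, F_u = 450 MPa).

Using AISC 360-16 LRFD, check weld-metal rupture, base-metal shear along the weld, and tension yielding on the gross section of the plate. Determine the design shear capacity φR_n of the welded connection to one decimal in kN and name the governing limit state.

Weld metal: throat = 0.707×10 = 7.07 mm, L = 2×202 = 404 mm. φR_n = 0.75 × 0.6 × 480 × 7.07 × 404 = 617.0 kN.
Base metal shear (6 mm plate): yield φR_n = 1.0×0.6×350×6×404 = 509.0 kN; rupture φR_n = 0.75×0.6×450×6×404 = 490.9 kN; take 490.9 kN (rupture).
Tension yield (gross): A_g = 151×6 = 906 mm². φR_n = 0.90 × 350 × 906 = 285.4 kN.
Governing: min(617.0, 490.9, 285.4) = 285.4 kN → gross-section yield.

285.4 kN (gross-section yield governs)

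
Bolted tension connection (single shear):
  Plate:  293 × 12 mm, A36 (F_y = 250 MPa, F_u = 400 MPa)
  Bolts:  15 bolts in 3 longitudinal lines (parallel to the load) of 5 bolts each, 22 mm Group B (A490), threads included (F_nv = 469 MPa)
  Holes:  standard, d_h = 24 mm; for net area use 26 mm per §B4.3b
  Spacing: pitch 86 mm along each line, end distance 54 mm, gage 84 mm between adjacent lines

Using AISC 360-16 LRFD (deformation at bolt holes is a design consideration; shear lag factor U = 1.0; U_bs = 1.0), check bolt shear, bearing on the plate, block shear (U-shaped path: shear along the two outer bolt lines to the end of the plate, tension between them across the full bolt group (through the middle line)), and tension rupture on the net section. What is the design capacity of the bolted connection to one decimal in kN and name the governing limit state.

774.0 kN (net-section rupture governs)

Bolt shear: A_b = π(22)²/4 = 380.13 mm². φR_n = 0.75 × 469 × 380.13 × 15 × 1 = 2005.7 kN.
Bearing (12 mm plate, F_u = 400 MPa): end bolts L_c = 54 − 24/2 = 42, R_n = min(1.2×42×12×400, 2.4×22×12×400) = 241.92 kN/bolt; interior L_c = 86 − 24 = 62, R_n = 253.44 kN/bolt. φR_n = 0.75 × (3×241.92 + 12×253.44) = 2825.3 kN.
Block shear: shear path 2×[54+4×86] = 2×398 mm, A_gv = 9552, A_nv = 2×(398 − 4.5×26)×12 = 6744 mm²; tension across gage: (168 − 2×26)×12 = 1392 mm². R_n = min(0.6×400×6744, 0.6×250×9552) + 1.0×400×1392 = min(1618.6, 1432.8) + 556.8 = 1989.6 kN. φR_n = 0.75 × 1989.6 = 1492.2 kN.
Tension rupture (net): A_n = (293 − 3×26)×12 = 2580 mm² (U = 1.0, A_e = A_n). φR_n = 0.75 × 400 × 2580 = 774.0 kN.
Governing: min(2005.7, 2825.3, 1492.2, 774.0) = 774.0 kN → net-section rupture.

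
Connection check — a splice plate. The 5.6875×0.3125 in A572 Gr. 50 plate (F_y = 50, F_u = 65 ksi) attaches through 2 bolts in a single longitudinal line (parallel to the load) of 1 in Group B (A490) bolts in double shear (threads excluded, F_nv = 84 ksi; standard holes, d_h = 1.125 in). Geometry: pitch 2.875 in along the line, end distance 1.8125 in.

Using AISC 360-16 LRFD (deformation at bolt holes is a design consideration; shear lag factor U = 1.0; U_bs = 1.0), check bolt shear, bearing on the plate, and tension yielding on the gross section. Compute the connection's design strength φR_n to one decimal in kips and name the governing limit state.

Bolt shear: A_b = π(1)²/4 = 0.7854 in². φR_n = 0.75 × 84 × 0.7854 × 2 × 2 = 197.9 kips.
Bearing (0.3125 in plate, F_u = 65 ksi): end bolts L_c = 1.8125 − 1.125/2 = 1.25, R_n = min(1.2×1.25×0.3125×65, 2.4×1×0.3125×65) = 30.469 kips/bolt; interior L_c = 2.875 − 1.125 = 1.75, R_n = 42.656 kips/bolt. φR_n = 0.75 × (1×30.469 + 1×42.656) = 54.8 kips.
Tension yield (gross): A_g = 5.6875×0.3125 = 1.7773 in². φR_n = 0.90 × 50 × 1.7773 = 80.0 kips.
Governing: min(197.9, 54.8, 80.0) = 54.8 kips → bearing.

54.8 kips (bearing governs)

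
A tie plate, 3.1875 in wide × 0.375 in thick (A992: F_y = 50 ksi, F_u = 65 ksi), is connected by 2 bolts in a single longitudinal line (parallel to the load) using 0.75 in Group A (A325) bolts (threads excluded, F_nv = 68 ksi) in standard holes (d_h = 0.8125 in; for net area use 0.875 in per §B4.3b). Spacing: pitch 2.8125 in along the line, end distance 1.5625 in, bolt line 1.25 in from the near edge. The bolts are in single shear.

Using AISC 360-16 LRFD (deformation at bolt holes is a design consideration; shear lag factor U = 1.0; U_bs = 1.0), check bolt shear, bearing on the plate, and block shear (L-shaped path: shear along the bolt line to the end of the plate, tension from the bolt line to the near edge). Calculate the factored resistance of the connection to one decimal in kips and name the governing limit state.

Bolt shear: A_b = π(0.75)²/4 = 0.44179 in². φR_n = 0.75 × 68 × 0.44179 × 2 × 1 = 45.1 kips.
Bearing (0.375 in plate, F_u = 65 ksi): end bolts L_c = 1.5625 − 0.8125/2 = 1.15625, R_n = min(1.2×1.15625×0.375×65, 2.4×0.75×0.375×65) = 33.82 kips/bolt; interior L_c = 2.8125 − 0.8125 = 2, R_n = 43.875 kips/bolt. φR_n = 0.75 × (1×33.82 + 1×43.875) = 58.3 kips.
Block shear: shear path 1×[1.5625+1×2.8125] = 1×4.375 in, A_gv = 1.6406, A_nv = 1×(4.375 − 1.5×0.875)×0.375 = 1.1484 in²; tension to near edge: (1.25 − 0.5×0.875)×0.375 = 0.30469 in². R_n = min(0.6×65×1.1484, 0.6×50×1.6406) + 1.0×65×0.30469 = min(44.788, 49.218) + 19.805 = 64.593 kips. φR_n = 0.75 × 64.593 = 48.4 kips.
Governing: min(45.1, 58.3, 48.4) = 45.1 kips → bolt shear.

45.1 kips (bolt shear governs)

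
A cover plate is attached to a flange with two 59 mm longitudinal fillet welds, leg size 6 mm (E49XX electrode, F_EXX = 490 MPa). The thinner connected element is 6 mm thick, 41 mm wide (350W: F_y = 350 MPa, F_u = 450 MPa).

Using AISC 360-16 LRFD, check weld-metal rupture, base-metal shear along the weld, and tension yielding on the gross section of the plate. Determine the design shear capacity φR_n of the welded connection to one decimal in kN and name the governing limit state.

77.5 kN (gross-section yield governs)

Weld metal: throat = 0.707×6 = 4.242 mm, L = 2×59 = 118 mm. φR_n = 0.75 × 0.6 × 490 × 4.242 × 118 = 110.4 kN.
Base metal shear (6 mm plate): yield φR_n = 1.0×0.6×350×6×118 = 148.7 kN; rupture φR_n = 0.75×0.6×450×6×118 = 143.4 kN; take 143.4 kN (rupture).
Tension yield (gross): A_g = 41×6 = 246 mm². φR_n = 0.90 × 350 × 246 = 77.5 kN.
Governing: min(110.4, 143.4, 77.5) = 77.5 kN → gross-section yield.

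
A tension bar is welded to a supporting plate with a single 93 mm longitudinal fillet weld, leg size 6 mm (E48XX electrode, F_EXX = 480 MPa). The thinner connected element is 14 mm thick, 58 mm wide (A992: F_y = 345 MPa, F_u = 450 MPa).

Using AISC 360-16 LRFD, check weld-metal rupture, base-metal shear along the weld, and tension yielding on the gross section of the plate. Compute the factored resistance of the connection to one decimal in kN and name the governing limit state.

Weld metal: throat = 0.707×6 = 4.242 mm, L = 93 mm. φR_n = 0.75 × 0.6 × 480 × 4.242 × 93 = 85.2 kN.
Base metal shear (14 mm plate): yield φR_n = 1.0×0.6×345×14×93 = 269.5 kN; rupture φR_n = 0.75×0.6×450×14×93 = 263.7 kN; take 263.7 kN (rupture).
Tension yield (gross): A_g = 58×14 = 812 mm². φR_n = 0.90 × 345 × 812 = 252.1 kN.
Governing: min(85.2, 263.7, 252.1) = 85.2 kN → weld metal.

85.2 kN (weld metal governs)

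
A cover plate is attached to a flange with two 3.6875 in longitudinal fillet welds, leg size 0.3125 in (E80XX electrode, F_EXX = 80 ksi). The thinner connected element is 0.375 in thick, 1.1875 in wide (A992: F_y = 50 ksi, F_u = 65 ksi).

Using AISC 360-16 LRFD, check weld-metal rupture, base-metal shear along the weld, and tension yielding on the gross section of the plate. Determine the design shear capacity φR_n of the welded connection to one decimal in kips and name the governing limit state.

Weld metal: throat = 0.707×0.3125 = 0.22094 in, L = 2×3.6875 = 7.375 in. φR_n = 0.75 × 0.6 × 80 × 0.22094 × 7.375 = 58.7 kips.
Base metal shear (0.375 in plate): yield φR_n = 1.0×0.6×50×0.375×7.375 = 83.0 kips; rupture φR_n = 0.75×0.6×65×0.375×7.375 = 80.9 kips; take 80.9 kips (rupture).
Tension yield (gross): A_g = 1.1875×0.375 = 0.44531 in². φR_n = 0.90 × 50 × 0.44531 = 20.0 kips.
Governing: min(58.7, 80.9, 20.0) = 20.0 kips → gross-section yield.

20.0 kips (gross-section yield governs)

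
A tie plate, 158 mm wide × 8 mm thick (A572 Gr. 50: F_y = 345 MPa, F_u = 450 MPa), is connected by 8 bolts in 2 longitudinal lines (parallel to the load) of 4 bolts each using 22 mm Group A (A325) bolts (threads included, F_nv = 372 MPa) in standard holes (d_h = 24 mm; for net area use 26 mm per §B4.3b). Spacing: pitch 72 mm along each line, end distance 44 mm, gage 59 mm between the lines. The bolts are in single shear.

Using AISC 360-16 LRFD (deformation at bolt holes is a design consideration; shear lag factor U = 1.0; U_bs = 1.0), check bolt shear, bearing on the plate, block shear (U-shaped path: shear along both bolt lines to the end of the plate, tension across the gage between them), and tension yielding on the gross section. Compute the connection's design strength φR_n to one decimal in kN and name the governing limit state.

Bolt shear: A_b = π(22)²/4 = 380.13 mm². φR_n = 0.75 × 372 × 380.13 × 8 × 1 = 848.5 kN.
Bearing (8 mm plate, F_u = 450 MPa): end bolts L_c = 44 − 24/2 = 32, R_n = min(1.2×32×8×450, 2.4×22×8×450) = 138.24 kN/bolt; interior L_c = 72 − 24 = 48, R_n = 190.08 kN/bolt. φR_n = 0.75 × (2×138.24 + 6×190.08) = 1062.7 kN.
Block shear: shear path 2×[44+3×72] = 2×260 mm, A_gv = 4160, A_nv = 2×(260 − 3.5×26)×8 = 2704 mm²; tension across gage: (59 − 1×26)×8 = 264 mm². R_n = min(0.6×450×2704, 0.6×345×4160) + 1.0×450×264 = min(730.08, 861.12) + 118.8 = 848.88 kN. φR_n = 0.75 × 848.88 = 636.7 kN.
Tension yield (gross): A_g = 158×8 = 1264 mm². φR_n = 0.90 × 345 × 1264 = 392.5 kN.
Governing: min(848.5, 1062.7, 636.7, 392.5) = 392.5 kN → gross-section yield.

392.5 kN (gross-section yield governs)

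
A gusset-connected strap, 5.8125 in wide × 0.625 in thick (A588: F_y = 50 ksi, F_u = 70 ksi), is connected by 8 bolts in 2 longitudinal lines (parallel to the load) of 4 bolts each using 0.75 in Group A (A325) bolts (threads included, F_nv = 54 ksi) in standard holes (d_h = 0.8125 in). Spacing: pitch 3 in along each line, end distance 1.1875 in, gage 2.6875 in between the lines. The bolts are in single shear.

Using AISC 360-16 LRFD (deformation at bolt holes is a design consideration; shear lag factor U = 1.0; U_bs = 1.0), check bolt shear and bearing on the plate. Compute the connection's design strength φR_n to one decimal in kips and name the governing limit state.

Bolt shear: A_b = π(0.75)²/4 = 0.44179 in². φR_n = 0.75 × 54 × 0.44179 × 8 × 1 = 143.1 kips.
Bearing (0.625 in plate, F_u = 70 ksi): end bolts L_c = 1.1875 − 0.8125/2 = 0.78125, R_n = min(1.2×0.78125×0.625×70, 2.4×0.75×0.625×70) = 41.016 kips/bolt; interior L_c = 3 − 0.8125 = 2.1875, R_n = 78.75 kips/bolt. φR_n = 0.75 × (2×41.016 + 6×78.75) = 415.9 kips.
Governing: min(143.1, 415.9) = 143.1 kips → bolt shear.

143.1 kips (bolt shear governs)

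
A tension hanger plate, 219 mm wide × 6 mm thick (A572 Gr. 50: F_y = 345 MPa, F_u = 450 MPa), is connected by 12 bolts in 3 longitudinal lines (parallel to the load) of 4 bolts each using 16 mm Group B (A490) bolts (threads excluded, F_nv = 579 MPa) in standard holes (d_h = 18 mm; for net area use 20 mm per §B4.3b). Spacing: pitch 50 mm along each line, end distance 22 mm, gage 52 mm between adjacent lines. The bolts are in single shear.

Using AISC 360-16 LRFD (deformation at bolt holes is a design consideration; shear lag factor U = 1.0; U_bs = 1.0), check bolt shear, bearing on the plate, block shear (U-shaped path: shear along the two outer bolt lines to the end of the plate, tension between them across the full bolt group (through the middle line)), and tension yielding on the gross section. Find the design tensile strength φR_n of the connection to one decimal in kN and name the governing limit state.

Bolt shear: A_b = π(16)²/4 = 201.06 mm². φR_n = 0.75 × 579 × 201.06 × 12 × 1 = 1047.7 kN.
Bearing (6 mm plate, F_u = 450 MPa): end bolts L_c = 22 − 18/2 = 13, R_n = min(1.2×13×6×450, 2.4×16×6×450) = 42.12 kN/bolt; interior L_c = 50 − 18 = 32, R_n = 103.68 kN/bolt. φR_n = 0.75 × (3×42.12 + 9×103.68) = 794.6 kN.
Block shear: shear path 2×[22+3×50] = 2×172 mm, A_gv = 2064, A_nv = 2×(172 − 3.5×20)×6 = 1224 mm²; tension across gage: (104 − 2×20)×6 = 384 mm². R_n = min(0.6×450×1224, 0.6×345×2064) + 1.0×450×384 = min(330.48, 427.25) + 172.8 = 503.28 kN. φR_n = 0.75 × 503.28 = 377.5 kN.
Tension yield (gross): A_g = 219×6 = 1314 mm². φR_n = 0.90 × 345 × 1314 = 408.0 kN.
Governing: min(1047.7, 794.6, 377.5, 408.0) = 377.5 kN → block shear.

377.5 kN (block shear governs)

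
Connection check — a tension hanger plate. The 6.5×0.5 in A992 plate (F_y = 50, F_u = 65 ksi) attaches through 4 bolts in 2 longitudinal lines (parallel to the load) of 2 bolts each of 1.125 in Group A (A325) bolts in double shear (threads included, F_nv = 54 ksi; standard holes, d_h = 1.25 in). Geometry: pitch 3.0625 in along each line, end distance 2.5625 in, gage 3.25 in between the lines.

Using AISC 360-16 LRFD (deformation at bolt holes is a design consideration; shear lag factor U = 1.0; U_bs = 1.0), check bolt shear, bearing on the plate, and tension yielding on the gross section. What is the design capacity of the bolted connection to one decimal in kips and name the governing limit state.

Bolt shear: A_b = π(1.125)²/4 = 0.99402 in². φR_n = 0.75 × 54 × 0.99402 × 4 × 2 = 322.1 kips.
Bearing (0.5 in plate, F_u = 65 ksi): end bolts L_c = 2.5625 − 1.25/2 = 1.9375, R_n = min(1.2×1.9375×0.5×65, 2.4×1.125×0.5×65) = 75.563 kips/bolt; interior L_c = 3.0625 − 1.25 = 1.8125, R_n = 70.688 kips/bolt. φR_n = 0.75 × (2×75.563 + 2×70.688) = 219.4 kips.
Tension yield (gross): A_g = 6.5×0.5 = 3.25 in². φR_n = 0.90 × 50 × 3.25 = 146.3 kips.
Governing: min(322.1, 219.4, 146.3) = 146.3 kips → gross-section yield.

146.3 kips (gross-section yield governs)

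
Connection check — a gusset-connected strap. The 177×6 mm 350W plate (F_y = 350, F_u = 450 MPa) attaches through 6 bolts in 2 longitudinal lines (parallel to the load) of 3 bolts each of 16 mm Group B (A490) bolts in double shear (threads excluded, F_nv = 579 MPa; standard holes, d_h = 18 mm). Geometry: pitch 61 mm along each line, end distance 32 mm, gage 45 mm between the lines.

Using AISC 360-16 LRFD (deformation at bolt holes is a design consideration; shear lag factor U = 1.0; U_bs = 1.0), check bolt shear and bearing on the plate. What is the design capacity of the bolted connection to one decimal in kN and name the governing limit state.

Bolt shear: A_b = π(16)²/4 = 201.06 mm². φR_n = 0.75 × 579 × 201.06 × 6 × 2 = 1047.7 kN.
Bearing (6 mm plate, F_u = 450 MPa): end bolts L_c = 32 − 18/2 = 23, R_n = min(1.2×23×6×450, 2.4×16×6×450) = 74.52 kN/bolt; interior L_c = 61 − 18 = 43, R_n = 103.68 kN/bolt. φR_n = 0.75 × (2×74.52 + 4×103.68) = 422.8 kN.
Governing: min(1047.7, 422.8) = 422.8 kN → bearing.

422.8 kN (bearing governs)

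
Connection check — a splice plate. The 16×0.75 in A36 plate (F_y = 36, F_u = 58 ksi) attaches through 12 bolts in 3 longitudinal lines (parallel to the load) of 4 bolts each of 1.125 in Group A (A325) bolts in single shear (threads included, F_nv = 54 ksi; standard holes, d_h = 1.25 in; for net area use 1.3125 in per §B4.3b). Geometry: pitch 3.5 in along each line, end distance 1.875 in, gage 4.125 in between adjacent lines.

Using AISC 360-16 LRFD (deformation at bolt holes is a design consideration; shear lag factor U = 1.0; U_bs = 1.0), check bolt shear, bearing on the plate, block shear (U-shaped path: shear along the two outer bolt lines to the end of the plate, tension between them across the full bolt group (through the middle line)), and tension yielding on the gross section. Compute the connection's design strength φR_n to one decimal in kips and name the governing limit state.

388.8 kips (gross-section yield governs)

Bolt shear: A_b = π(1.125)²/4 = 0.99402 in². φR_n = 0.75 × 54 × 0.99402 × 12 × 1 = 483.1 kips.
Bearing (0.75 in plate, F_u = 58 ksi): end bolts L_c = 1.875 − 1.25/2 = 1.25, R_n = min(1.2×1.25×0.75×58, 2.4×1.125×0.75×58) = 65.25 kips/bolt; interior L_c = 3.5 − 1.25 = 2.25, R_n = 117.45 kips/bolt. φR_n = 0.75 × (3×65.25 + 9×117.45) = 939.6 kips.
Block shear: shear path 2×[1.875+3×3.5] = 2×12.375 in, A_gv = 18.563, A_nv = 2×(12.375 − 3.5×1.3125)×0.75 = 11.672 in²; tension across gage: (8.25 − 2×1.3125)×0.75 = 4.2188 in². R_n = min(0.6×58×11.672, 0.6×36×18.563) + 1.0×58×4.2188 = min(406.19, 400.96) + 244.69 = 645.65 kips. φR_n = 0.75 × 645.65 = 484.2 kips.
Tension yield (gross): A_g = 16×0.75 = 12 in². φR_n = 0.90 × 36 × 12 = 388.8 kips.
Governing: min(483.1, 939.6, 484.2, 388.8) = 388.8 kips → gross-section yield.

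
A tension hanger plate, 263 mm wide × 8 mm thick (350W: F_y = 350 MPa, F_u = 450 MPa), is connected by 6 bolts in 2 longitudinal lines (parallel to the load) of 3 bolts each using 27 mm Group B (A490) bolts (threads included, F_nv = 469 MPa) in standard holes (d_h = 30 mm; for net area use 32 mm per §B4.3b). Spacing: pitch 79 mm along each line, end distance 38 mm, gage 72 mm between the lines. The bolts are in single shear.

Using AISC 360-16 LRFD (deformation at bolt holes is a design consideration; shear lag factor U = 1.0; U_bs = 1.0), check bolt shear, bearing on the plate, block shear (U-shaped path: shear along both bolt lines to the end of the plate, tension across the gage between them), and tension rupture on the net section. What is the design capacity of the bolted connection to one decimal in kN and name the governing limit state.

483.8 kN (block shear governs)

Bolt shear: A_b = π(27)²/4 = 572.56 mm². φR_n = 0.75 × 469 × 572.56 × 6 × 1 = 1208.4 kN.
Bearing (8 mm plate, F_u = 450 MPa): end bolts L_c = 38 − 30/2 = 23, R_n = min(1.2×23×8×450, 2.4×27×8×450) = 99.36 kN/bolt; interior L_c = 79 − 30 = 49, R_n = 211.68 kN/bolt. φR_n = 0.75 × (2×99.36 + 4×211.68) = 784.1 kN.
Block shear: shear path 2×[38+2×79] = 2×196 mm, A_gv = 3136, A_nv = 2×(196 − 2.5×32)×8 = 1856 mm²; tension across gage: (72 − 1×32)×8 = 320 mm². R_n = min(0.6×450×1856, 0.6×350×3136) + 1.0×450×320 = min(501.12, 658.56) + 144 = 645.12 kN. φR_n = 0.75 × 645.12 = 483.8 kN.
Tension rupture (net): A_n = (263 − 2×32)×8 = 1592 mm² (U = 1.0, A_e = A_n). φR_n = 0.75 × 450 × 1592 = 537.3 kN.
Governing: min(1208.4, 784.1, 483.8, 537.3) = 483.8 kN → block shear.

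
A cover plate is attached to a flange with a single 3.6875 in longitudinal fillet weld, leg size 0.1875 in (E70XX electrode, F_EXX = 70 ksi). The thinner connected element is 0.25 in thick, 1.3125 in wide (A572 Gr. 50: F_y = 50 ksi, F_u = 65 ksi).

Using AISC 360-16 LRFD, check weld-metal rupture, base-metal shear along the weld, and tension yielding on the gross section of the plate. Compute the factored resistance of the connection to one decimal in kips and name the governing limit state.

Weld metal: throat = 0.707×0.1875 = 0.13256 in, L = 3.6875 in. φR_n = 0.75 × 0.6 × 70 × 0.13256 × 3.6875 = 15.4 kips.
Base metal shear (0.25 in plate): yield φR_n = 1.0×0.6×50×0.25×3.6875 = 27.7 kips; rupture φR_n = 0.75×0.6×65×0.25×3.6875 = 27.0 kips; take 27.0 kips (rupture).
Tension yield (gross): A_g = 1.3125×0.25 = 0.32813 in². φR_n = 0.90 × 50 × 0.32813 = 14.8 kips.
Governing: min(15.4, 27.0, 14.8) = 14.8 kips → gross-section yield.

14.8 kips (gross-section yield governs)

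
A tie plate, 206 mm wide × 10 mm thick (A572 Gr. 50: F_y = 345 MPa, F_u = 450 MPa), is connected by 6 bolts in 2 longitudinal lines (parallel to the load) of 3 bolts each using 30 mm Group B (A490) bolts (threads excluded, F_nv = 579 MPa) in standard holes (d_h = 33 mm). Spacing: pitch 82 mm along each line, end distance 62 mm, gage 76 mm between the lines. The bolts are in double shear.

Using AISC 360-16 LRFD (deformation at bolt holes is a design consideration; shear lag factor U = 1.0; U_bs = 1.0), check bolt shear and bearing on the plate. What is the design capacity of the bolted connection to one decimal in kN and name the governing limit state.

1162.4 kN (bearing governs)

Bolt shear: A_b = π(30)²/4 = 706.86 mm². φR_n = 0.75 × 579 × 706.86 × 6 × 2 = 3683.4 kN.
Bearing (10 mm plate, F_u = 450 MPa): end bolts L_c = 62 − 33/2 = 45.5, R_n = min(1.2×45.5×10×450, 2.4×30×10×450) = 245.7 kN/bolt; interior L_c = 82 − 33 = 49, R_n = 264.6 kN/bolt. φR_n = 0.75 × (2×245.7 + 4×264.6) = 1162.4 kN.
Governing: min(3683.4, 1162.4) = 1162.4 kN → bearing.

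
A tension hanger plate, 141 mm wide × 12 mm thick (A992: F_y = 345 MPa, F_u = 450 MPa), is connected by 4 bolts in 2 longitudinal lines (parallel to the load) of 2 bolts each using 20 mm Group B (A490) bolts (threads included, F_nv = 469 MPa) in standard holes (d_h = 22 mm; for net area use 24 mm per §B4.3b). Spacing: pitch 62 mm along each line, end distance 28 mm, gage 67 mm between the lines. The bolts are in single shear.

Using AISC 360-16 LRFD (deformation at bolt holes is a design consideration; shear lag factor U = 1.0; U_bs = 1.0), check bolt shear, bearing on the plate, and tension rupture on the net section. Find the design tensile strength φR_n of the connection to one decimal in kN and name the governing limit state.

Bolt shear: A_b = π(20)²/4 = 314.16 mm². φR_n = 0.75 × 469 × 314.16 × 4 × 1 = 442.0 kN.
Bearing (12 mm plate, F_u = 450 MPa): end bolts L_c = 28 − 22/2 = 17, R_n = min(1.2×17×12×450, 2.4×20×12×450) = 110.16 kN/bolt; interior L_c = 62 − 22 = 40, R_n = 259.2 kN/bolt. φR_n = 0.75 × (2×110.16 + 2×259.2) = 554.0 kN.
Tension rupture (net): A_n = (141 − 2×24)×12 = 1116 mm² (U = 1.0, A_e = A_n). φR_n = 0.75 × 450 × 1116 = 376.7 kN.
Governing: min(442.0, 554.0, 376.7) = 376.7 kN → net-section rupture.

376.7 kN (net-section rupture governs)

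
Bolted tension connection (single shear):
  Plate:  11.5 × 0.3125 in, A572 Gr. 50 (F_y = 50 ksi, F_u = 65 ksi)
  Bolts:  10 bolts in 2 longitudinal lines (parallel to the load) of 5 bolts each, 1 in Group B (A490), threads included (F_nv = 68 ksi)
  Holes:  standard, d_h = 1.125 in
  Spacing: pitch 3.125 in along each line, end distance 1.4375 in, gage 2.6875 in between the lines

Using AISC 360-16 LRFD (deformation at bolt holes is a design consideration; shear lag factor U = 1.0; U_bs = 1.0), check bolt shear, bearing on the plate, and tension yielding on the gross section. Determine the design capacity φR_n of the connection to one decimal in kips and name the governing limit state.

Bolt shear: A_b = π(1)²/4 = 0.7854 in². φR_n = 0.75 × 68 × 0.7854 × 10 × 1 = 400.6 kips.
Bearing (0.3125 in plate, F_u = 65 ksi): end bolts L_c = 1.4375 − 1.125/2 = 0.875, R_n = min(1.2×0.875×0.3125×65, 2.4×1×0.3125×65) = 21.328 kips/bolt; interior L_c = 3.125 − 1.125 = 2, R_n = 48.75 kips/bolt. φR_n = 0.75 × (2×21.328 + 8×48.75) = 324.5 kips.
Tension yield (gross): A_g = 11.5×0.3125 = 3.5938 in². φR_n = 0.90 × 50 × 3.5938 = 161.7 kips.
Governing: min(400.6, 324.5, 161.7) = 161.7 kips → gross-section yield.

161.7 kips (gross-section yield governs)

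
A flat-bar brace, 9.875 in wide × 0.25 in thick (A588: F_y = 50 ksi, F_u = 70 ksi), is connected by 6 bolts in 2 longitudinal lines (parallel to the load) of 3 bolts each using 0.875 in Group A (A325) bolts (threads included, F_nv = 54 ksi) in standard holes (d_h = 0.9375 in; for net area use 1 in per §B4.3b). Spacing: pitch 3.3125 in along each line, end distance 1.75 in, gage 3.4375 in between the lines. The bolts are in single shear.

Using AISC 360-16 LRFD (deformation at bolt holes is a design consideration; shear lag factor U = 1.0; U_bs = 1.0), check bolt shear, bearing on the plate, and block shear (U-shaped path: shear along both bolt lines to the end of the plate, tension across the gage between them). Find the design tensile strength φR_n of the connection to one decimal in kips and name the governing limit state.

124.5 kips (block shear governs)

Bolt shear: A_b = π(0.875)²/4 = 0.60132 in². φR_n = 0.75 × 54 × 0.60132 × 6 × 1 = 146.1 kips.
Bearing (0.25 in plate, F_u = 70 ksi): end bolts L_c = 1.75 − 0.9375/2 = 1.28125, R_n = min(1.2×1.28125×0.25×70, 2.4×0.875×0.25×70) = 26.906 kips/bolt; interior L_c = 3.3125 − 0.9375 = 2.375, R_n = 36.75 kips/bolt. φR_n = 0.75 × (2×26.906 + 4×36.75) = 150.6 kips.
Block shear: shear path 2×[1.75+2×3.3125] = 2×8.375 in, A_gv = 4.1875, A_nv = 2×(8.375 − 2.5×1)×0.25 = 2.9375 in²; tension across gage: (3.4375 − 1×1)×0.25 = 0.60938 in². R_n = min(0.6×70×2.9375, 0.6×50×4.1875) + 1.0×70×0.60938 = min(123.38, 125.63) + 42.657 = 166.04 kips. φR_n = 0.75 × 166.04 = 124.5 kips.
Governing: min(146.1, 150.6, 124.5) = 124.5 kips → block shear.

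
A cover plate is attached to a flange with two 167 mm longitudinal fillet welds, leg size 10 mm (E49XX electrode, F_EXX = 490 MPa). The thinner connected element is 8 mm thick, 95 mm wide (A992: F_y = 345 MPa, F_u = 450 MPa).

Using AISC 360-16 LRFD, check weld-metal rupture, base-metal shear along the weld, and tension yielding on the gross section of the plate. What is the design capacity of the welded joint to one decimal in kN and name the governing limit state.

Weld metal: throat = 0.707×10 = 7.07 mm, L = 2×167 = 334 mm. φR_n = 0.75 × 0.6 × 490 × 7.07 × 334 = 520.7 kN.
Base metal shear (8 mm plate): yield φR_n = 1.0×0.6×345×8×334 = 553.1 kN; rupture φR_n = 0.75×0.6×450×8×334 = 541.1 kN; take 541.1 kN (rupture).
Tension yield (gross): A_g = 95×8 = 760 mm². φR_n = 0.90 × 345 × 760 = 236.0 kN.
Governing: min(520.7, 541.1, 236.0) = 236.0 kN → gross-section yield.

236.0 kN (gross-section yield governs)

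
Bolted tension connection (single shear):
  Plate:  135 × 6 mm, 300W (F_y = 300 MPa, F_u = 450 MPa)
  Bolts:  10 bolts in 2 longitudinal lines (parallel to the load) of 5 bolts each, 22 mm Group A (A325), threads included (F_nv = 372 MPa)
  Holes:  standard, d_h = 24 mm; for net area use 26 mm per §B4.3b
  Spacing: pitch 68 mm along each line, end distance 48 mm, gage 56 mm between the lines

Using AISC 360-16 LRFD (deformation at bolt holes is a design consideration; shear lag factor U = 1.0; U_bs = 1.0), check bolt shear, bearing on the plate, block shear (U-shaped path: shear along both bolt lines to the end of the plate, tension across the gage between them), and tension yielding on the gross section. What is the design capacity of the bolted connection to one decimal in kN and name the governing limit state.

Bolt shear: A_b = π(22)²/4 = 380.13 mm². φR_n = 0.75 × 372 × 380.13 × 10 × 1 = 1060.6 kN.
Bearing (6 mm plate, F_u = 450 MPa): end bolts L_c = 48 − 24/2 = 36, R_n = min(1.2×36×6×450, 2.4×22×6×450) = 116.64 kN/bolt; interior L_c = 68 − 24 = 44, R_n = 142.56 kN/bolt. φR_n = 0.75 × (2×116.64 + 8×142.56) = 1030.3 kN.
Block shear: shear path 2×[48+4×68] = 2×320 mm, A_gv = 3840, A_nv = 2×(320 − 4.5×26)×6 = 2436 mm²; tension across gage: (56 − 1×26)×6 = 180 mm². R_n = min(0.6×450×2436, 0.6×300×3840) + 1.0×450×180 = min(657.72, 691.2) + 81 = 738.72 kN. φR_n = 0.75 × 738.72 = 554.0 kN.
Tension yield (gross): A_g = 135×6 = 810 mm². φR_n = 0.90 × 300 × 810 = 218.7 kN.
Governing: min(1060.6, 1030.3, 554.0, 218.7) = 218.7 kN → gross-section yield.

218.7 kN (gross-section yield governs)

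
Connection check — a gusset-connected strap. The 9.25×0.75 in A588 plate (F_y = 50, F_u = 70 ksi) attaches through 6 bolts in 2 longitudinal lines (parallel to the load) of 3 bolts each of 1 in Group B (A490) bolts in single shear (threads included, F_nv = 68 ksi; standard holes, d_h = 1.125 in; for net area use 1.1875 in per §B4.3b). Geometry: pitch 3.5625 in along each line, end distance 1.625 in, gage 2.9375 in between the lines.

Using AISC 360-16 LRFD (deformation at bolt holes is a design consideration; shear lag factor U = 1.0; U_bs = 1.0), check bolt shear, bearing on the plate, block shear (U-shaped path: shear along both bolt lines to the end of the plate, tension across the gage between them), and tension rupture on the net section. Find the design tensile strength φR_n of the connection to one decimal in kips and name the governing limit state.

Bolt shear: A_b = π(1)²/4 = 0.7854 in². φR_n = 0.75 × 68 × 0.7854 × 6 × 1 = 240.3 kips.
Bearing (0.75 in plate, F_u = 70 ksi): end bolts L_c = 1.625 − 1.125/2 = 1.0625, R_n = min(1.2×1.0625×0.75×70, 2.4×1×0.75×70) = 66.938 kips/bolt; interior L_c = 3.5625 − 1.125 = 2.4375, R_n = 126 kips/bolt. φR_n = 0.75 × (2×66.938 + 4×126) = 478.4 kips.
Block shear: shear path 2×[1.625+2×3.5625] = 2×8.75 in, A_gv = 13.125, A_nv = 2×(8.75 − 2.5×1.1875)×0.75 = 8.6719 in²; tension across gage: (2.9375 − 1×1.1875)×0.75 = 1.3125 in². R_n = min(0.6×70×8.6719, 0.6×50×13.125) + 1.0×70×1.3125 = min(364.22, 393.75) + 91.875 = 456.1 kips. φR_n = 0.75 × 456.1 = 342.1 kips.
Tension rupture (net): A_n = (9.25 − 2×1.1875)×0.75 = 5.1563 in² (U = 1.0, A_e = A_n). φR_n = 0.75 × 70 × 5.1563 = 270.7 kips.
Governing: min(240.3, 478.4, 342.1, 270.7) = 240.3 kips → bolt shear.

240.3 kips (bolt shear governs)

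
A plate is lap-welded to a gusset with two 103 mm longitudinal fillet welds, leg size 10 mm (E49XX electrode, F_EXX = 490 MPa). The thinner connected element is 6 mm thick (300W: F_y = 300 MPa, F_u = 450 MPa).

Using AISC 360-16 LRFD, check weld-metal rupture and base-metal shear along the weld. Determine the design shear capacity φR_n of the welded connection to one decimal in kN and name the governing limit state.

Weld metal: throat = 0.707×10 = 7.07 mm, L = 2×103 = 206 mm. φR_n = 0.75 × 0.6 × 490 × 7.07 × 206 = 321.1 kN.
Base metal shear (6 mm plate): yield φR_n = 1.0×0.6×300×6×206 = 222.5 kN; rupture φR_n = 0.75×0.6×450×6×206 = 250.3 kN; take 222.5 kN (yield).
Governing: min(321.1, 222.5) = 222.5 kN → base-metal shear.

222.5 kN (base-metal shear governs)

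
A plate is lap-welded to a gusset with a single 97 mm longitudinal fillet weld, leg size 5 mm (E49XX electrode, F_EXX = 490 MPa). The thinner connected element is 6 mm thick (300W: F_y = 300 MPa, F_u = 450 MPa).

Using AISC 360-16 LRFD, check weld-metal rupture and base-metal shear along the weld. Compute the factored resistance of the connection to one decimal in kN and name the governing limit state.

Weld metal: throat = 0.707×5 = 3.535 mm, L = 97 mm. φR_n = 0.75 × 0.6 × 490 × 3.535 × 97 = 75.6 kN.
Base metal shear (6 mm plate): yield φR_n = 1.0×0.6×300×6×97 = 104.8 kN; rupture φR_n = 0.75×0.6×450×6×97 = 117.9 kN; take 104.8 kN (yield).
Governing: min(75.6, 104.8) = 75.6 kN → weld metal.

75.6 kN (weld metal governs)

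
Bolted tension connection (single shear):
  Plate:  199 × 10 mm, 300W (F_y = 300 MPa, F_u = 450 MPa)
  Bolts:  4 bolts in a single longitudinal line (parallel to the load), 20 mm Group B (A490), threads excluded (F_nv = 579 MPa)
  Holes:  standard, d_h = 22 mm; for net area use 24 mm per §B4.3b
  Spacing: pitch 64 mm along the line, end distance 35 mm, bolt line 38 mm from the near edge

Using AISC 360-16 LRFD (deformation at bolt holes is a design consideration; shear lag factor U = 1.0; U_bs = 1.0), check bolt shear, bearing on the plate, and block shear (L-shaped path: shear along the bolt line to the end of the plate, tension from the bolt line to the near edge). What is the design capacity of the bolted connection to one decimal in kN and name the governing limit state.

377.3 kN (block shear governs)

Bolt shear: A_b = π(20)²/4 = 314.16 mm². φR_n = 0.75 × 579 × 314.16 × 4 × 1 = 545.7 kN.
Bearing (10 mm plate, F_u = 450 MPa): end bolts L_c = 35 − 22/2 = 24, R_n = min(1.2×24×10×450, 2.4×20×10×450) = 129.6 kN/bolt; interior L_c = 64 − 22 = 42, R_n = 216 kN/bolt. φR_n = 0.75 × (1×129.6 + 3×216) = 583.2 kN.
Block shear: shear path 1×[35+3×64] = 1×227 mm, A_gv = 2270, A_nv = 1×(227 − 3.5×24)×10 = 1430 mm²; tension to near edge: (38 − 0.5×24)×10 = 260 mm². R_n = min(0.6×450×1430, 0.6×300×2270) + 1.0×450×260 = min(386.1, 408.6) + 117 = 503.1 kN. φR_n = 0.75 × 503.1 = 377.3 kN.
Governing: min(545.7, 583.2, 377.3) = 377.3 kN → block shear.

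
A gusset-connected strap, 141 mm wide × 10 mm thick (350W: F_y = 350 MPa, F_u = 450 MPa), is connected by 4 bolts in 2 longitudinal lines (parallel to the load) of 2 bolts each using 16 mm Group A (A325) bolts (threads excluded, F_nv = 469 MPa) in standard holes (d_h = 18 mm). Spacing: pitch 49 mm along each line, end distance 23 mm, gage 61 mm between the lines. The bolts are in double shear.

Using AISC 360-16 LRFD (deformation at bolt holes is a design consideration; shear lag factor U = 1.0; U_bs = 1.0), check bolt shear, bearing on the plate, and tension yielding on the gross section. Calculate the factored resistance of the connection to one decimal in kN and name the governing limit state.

Bolt shear: A_b = π(16)²/4 = 201.06 mm². φR_n = 0.75 × 469 × 201.06 × 4 × 2 = 565.8 kN.
Bearing (10 mm plate, F_u = 450 MPa): end bolts L_c = 23 − 18/2 = 14, R_n = min(1.2×14×10×450, 2.4×16×10×450) = 75.6 kN/bolt; interior L_c = 49 − 18 = 31, R_n = 167.4 kN/bolt. φR_n = 0.75 × (2×75.6 + 2×167.4) = 364.5 kN.
Tension yield (gross): A_g = 141×10 = 1410 mm². φR_n = 0.90 × 350 × 1410 = 444.2 kN.
Governing: min(565.8, 364.5, 444.2) = 364.5 kN → bearing.

364.5 kN (bearing governs)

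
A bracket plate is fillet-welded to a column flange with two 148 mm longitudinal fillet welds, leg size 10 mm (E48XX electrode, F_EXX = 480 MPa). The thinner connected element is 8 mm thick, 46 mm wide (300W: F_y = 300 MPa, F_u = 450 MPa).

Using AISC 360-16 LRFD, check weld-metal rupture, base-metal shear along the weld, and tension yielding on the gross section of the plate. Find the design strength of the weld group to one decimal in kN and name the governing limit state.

Weld metal: throat = 0.707×10 = 7.07 mm, L = 2×148 = 296 mm. φR_n = 0.75 × 0.6 × 480 × 7.07 × 296 = 452.0 kN.
Base metal shear (8 mm plate): yield φR_n = 1.0×0.6×300×8×296 = 426.2 kN; rupture φR_n = 0.75×0.6×450×8×296 = 479.5 kN; take 426.2 kN (yield).
Tension yield (gross): A_g = 46×8 = 368 mm². φR_n = 0.90 × 300 × 368 = 99.4 kN.
Governing: min(452.0, 426.2, 99.4) = 99.4 kN → gross-section yield.

99.4 kN (gross-section yield governs)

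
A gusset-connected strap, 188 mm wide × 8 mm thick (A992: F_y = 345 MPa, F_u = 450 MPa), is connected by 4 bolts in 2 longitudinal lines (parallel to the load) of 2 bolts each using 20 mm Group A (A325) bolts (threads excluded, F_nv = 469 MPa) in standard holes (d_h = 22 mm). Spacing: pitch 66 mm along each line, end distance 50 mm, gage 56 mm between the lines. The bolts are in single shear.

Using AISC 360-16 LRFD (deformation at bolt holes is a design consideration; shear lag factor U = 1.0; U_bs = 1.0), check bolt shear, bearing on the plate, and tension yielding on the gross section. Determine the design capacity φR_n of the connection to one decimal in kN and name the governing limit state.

Bolt shear: A_b = π(20)²/4 = 314.16 mm². φR_n = 0.75 × 469 × 314.16 × 4 × 1 = 442.0 kN.
Bearing (8 mm plate, F_u = 450 MPa): end bolts L_c = 50 − 22/2 = 39, R_n = min(1.2×39×8×450, 2.4×20×8×450) = 168.48 kN/bolt; interior L_c = 66 − 22 = 44, R_n = 172.8 kN/bolt. φR_n = 0.75 × (2×168.48 + 2×172.8) = 511.9 kN.
Tension yield (gross): A_g = 188×8 = 1504 mm². φR_n = 0.90 × 345 × 1504 = 467.0 kN.
Governing: min(442.0, 511.9, 467.0) = 442.0 kN → bolt shear.

442.0 kN (bolt shear governs)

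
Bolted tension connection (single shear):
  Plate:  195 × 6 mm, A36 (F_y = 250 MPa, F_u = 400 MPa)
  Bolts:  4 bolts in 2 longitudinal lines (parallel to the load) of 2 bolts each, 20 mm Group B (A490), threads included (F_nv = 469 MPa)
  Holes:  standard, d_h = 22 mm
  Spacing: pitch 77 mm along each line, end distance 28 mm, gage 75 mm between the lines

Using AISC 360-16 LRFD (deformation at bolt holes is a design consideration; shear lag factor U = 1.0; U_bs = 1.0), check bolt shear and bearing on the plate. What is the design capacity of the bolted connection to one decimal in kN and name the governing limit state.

246.2 kN (bearing governs)

Bolt shear: A_b = π(20)²/4 = 314.16 mm². φR_n = 0.75 × 469 × 314.16 × 4 × 1 = 442.0 kN.
Bearing (6 mm plate, F_u = 400 MPa): end bolts L_c = 28 − 22/2 = 17, R_n = min(1.2×17×6×400, 2.4×20×6×400) = 48.96 kN/bolt; interior L_c = 77 − 22 = 55, R_n = 115.2 kN/bolt. φR_n = 0.75 × (2×48.96 + 2×115.2) = 246.2 kN.
Governing: min(442.0, 246.2) = 246.2 kN → bearing.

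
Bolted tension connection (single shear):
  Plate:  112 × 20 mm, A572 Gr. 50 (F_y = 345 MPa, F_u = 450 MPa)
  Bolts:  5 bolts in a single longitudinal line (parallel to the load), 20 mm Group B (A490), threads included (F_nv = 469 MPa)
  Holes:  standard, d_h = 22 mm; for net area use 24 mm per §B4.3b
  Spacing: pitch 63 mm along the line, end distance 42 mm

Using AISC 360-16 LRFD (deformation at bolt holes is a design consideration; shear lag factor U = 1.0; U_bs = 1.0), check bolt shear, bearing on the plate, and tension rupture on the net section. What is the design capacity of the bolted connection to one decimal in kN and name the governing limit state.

552.5 kN (bolt shear governs)

Bolt shear: A_b = π(20)²/4 = 314.16 mm². φR_n = 0.75 × 469 × 314.16 × 5 × 1 = 552.5 kN.
Bearing (20 mm plate, F_u = 450 MPa): end bolts L_c = 42 − 22/2 = 31, R_n = min(1.2×31×20×450, 2.4×20×20×450) = 334.8 kN/bolt; interior L_c = 63 − 22 = 41, R_n = 432 kN/bolt. φR_n = 0.75 × (1×334.8 + 4×432) = 1547.1 kN.
Tension rupture (net): A_n = (112 − 1×24)×20 = 1760 mm² (U = 1.0, A_e = A_n). φR_n = 0.75 × 450 × 1760 = 594.0 kN.
Governing: min(552.5, 1547.1, 594.0) = 552.5 kN → bolt shear.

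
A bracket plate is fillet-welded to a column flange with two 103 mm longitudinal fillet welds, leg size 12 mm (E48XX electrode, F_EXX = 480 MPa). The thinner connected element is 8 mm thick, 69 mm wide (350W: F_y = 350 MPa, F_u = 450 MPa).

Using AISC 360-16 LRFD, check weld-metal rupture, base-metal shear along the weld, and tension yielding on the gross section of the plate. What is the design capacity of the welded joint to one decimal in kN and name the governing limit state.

173.9 kN (gross-section yield governs)

Weld metal: throat = 0.707×12 = 8.484 mm, L = 2×103 = 206 mm. φR_n = 0.75 × 0.6 × 480 × 8.484 × 206 = 377.5 kN.
Base metal shear (8 mm plate): yield φR_n = 1.0×0.6×350×8×206 = 346.1 kN; rupture φR_n = 0.75×0.6×450×8×206 = 333.7 kN; take 333.7 kN (rupture).
Tension yield (gross): A_g = 69×8 = 552 mm². φR_n = 0.90 × 350 × 552 = 173.9 kN.
Governing: min(377.5, 333.7, 173.9) = 173.9 kN → gross-section yield.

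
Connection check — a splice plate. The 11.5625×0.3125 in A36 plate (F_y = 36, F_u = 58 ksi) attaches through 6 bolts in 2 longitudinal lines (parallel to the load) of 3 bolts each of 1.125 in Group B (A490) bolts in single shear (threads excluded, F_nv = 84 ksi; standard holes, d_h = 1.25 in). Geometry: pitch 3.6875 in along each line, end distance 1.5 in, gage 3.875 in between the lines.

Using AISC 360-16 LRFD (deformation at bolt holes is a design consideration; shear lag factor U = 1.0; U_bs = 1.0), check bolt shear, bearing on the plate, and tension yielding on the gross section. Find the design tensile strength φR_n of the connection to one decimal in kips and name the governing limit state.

Bolt shear: A_b = π(1.125)²/4 = 0.99402 in². φR_n = 0.75 × 84 × 0.99402 × 6 × 1 = 375.7 kips.
Bearing (0.3125 in plate, F_u = 58 ksi): end bolts L_c = 1.5 − 1.25/2 = 0.875, R_n = min(1.2×0.875×0.3125×58, 2.4×1.125×0.3125×58) = 19.031 kips/bolt; interior L_c = 3.6875 − 1.25 = 2.4375, R_n = 48.938 kips/bolt. φR_n = 0.75 × (2×19.031 + 4×48.938) = 175.4 kips.
Tension yield (gross): A_g = 11.5625×0.3125 = 3.6133 in². φR_n = 0.90 × 36 × 3.6133 = 117.1 kips.
Governing: min(375.7, 175.4, 117.1) = 117.1 kips → gross-section yield.

117.1 kips (gross-section yield governs)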